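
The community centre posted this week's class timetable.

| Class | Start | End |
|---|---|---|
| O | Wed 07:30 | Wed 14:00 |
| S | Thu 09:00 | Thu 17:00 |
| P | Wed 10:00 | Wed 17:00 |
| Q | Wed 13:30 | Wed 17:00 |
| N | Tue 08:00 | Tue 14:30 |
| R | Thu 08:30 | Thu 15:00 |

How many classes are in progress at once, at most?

Walk through starts and ends in time order (an end at T is processed before a start at T):
Tue 08:00 start N → 1
Tue 14:30 end N → 0
Wed 07:30 start O → 1
Wed 10:00 start P → 2
Wed 13:30 start Q → 3
Wed 14:00 end O → 2
Wed 17:00 end P → 1
Wed 17:00 end Q → 0
Thu 08:30 start R → 1
Thu 09:00 start S → 2
Thu 15:00 end R → 1
Thu 17:00 end S → 0
Peak is 3, at Wed 13:30 (O, P, Q).

3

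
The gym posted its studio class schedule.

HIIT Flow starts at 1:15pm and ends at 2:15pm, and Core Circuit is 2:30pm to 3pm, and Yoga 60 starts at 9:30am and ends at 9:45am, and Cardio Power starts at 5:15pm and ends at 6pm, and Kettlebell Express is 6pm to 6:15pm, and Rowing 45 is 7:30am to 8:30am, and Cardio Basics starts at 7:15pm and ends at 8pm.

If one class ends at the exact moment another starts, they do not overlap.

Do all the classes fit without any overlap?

Sorted by start: Rowing 45, Yoga 60, HIIT Flow, Core Circuit, Cardio Power, Kettlebell Express, Cardio Basics.
Yoga 60 starts after Rowing 45 ends; Rowing 45 is clear from here.
HIIT Flow starts after Yoga 60 ends; Yoga 60 is clear from here.
Core Circuit starts after HIIT Flow ends; HIIT Flow is clear from here.
Cardio Power starts after Core Circuit ends; Core Circuit is clear from here.
Kettlebell Express starts exactly when Cardio Power ends (back-to-back, no overlap); Cardio Power is clear from here.
Cardio Basics starts after Kettlebell Express ends.
Every pair is clear; the schedule has no overlaps.

Yes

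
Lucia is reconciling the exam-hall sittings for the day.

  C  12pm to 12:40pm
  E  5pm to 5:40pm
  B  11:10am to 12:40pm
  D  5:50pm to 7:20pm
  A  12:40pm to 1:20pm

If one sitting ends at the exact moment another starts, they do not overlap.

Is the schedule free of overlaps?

No

Two intervals overlap when each starts before the other ends.
Sorted by start: B, C, A, E, D.
C starts before B ends → B and C overlap.
That's a conflict, so the schedule is not conflict-free.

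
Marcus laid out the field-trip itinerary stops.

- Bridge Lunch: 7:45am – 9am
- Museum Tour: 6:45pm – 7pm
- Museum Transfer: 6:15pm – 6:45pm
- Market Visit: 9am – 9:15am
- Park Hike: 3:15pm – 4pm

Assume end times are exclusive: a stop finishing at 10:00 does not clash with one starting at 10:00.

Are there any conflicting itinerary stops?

No

Check each pair: they overlap iff neither finishes before the other starts.
Sorted by start: Bridge Lunch, Market Visit, Park Hike, Museum Transfer, Museum Tour.
Market Visit starts exactly when Bridge Lunch ends (back-to-back, no overlap) — done with Bridge Lunch.
Park Hike starts after Market Visit ends — done with Market Visit.
Museum Transfer starts after Park Hike ends — done with Park Hike.
Museum Tour starts exactly when Museum Transfer ends (back-to-back, no overlap).
Every pair is clear; the schedule has no overlaps.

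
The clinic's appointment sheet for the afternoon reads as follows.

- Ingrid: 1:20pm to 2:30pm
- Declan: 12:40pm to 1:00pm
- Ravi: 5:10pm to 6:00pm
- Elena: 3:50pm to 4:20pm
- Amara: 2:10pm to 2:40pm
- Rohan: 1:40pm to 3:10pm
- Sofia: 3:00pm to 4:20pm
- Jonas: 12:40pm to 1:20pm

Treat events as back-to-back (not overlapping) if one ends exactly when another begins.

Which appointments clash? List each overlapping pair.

Sorted by start: Declan, Jonas, Ingrid, Rohan, Amara, Sofia, Elena, Ravi.
Jonas starts before Declan ends → Declan and Jonas overlap.
Ingrid starts after Declan ends; Declan is clear from here.
Ingrid starts exactly when Jonas ends (back-to-back, no overlap); Jonas is clear from here.
Rohan starts before Ingrid ends → Ingrid and Rohan overlap.
Amara starts before Ingrid ends → Ingrid and Amara overlap.
Sofia starts after Ingrid ends; Ingrid is clear from here.
Amara starts before Rohan ends → Rohan and Amara overlap.
Sofia starts before Rohan ends → Rohan and Sofia overlap.
Elena starts after Rohan ends; Rohan is clear from here.
Sofia starts after Amara ends; Amara is clear from here.
Elena starts before Sofia ends → Sofia and Elena overlap.
Ravi starts after Sofia ends.
Ravi starts after Elena ends.

Amara & Ingrid, Amara & Rohan, Declan & Jonas, Elena & Sofia, Ingrid & Rohan, Rohan & Sofia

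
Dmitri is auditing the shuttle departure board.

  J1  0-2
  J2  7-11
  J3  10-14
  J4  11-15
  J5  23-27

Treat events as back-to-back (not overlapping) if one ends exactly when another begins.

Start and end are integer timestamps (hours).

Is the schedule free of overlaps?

Sorted by start: J1, J2, J3, J4, J5.
J2 starts after J1 ends; J1 is clear from here.
J3 starts before J2 ends → J2 and J3 overlap.
That's a conflict, so the schedule is not conflict-free.

No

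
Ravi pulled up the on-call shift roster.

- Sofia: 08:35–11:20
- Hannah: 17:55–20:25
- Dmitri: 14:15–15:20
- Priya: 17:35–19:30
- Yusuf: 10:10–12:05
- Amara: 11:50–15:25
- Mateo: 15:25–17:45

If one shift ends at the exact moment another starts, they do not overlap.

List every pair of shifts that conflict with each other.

Sorted by start: Sofia, Yusuf, Amara, Dmitri, Mateo, Priya, Hannah.
Yusuf starts before Sofia ends → Sofia and Yusuf overlap.
Amara starts after Sofia ends — done with Sofia.
Amara starts before Yusuf ends → Yusuf and Amara overlap.
Dmitri starts after Yusuf ends — done with Yusuf.
Dmitri starts before Amara ends → Amara and Dmitri overlap.
Mateo starts exactly when Amara ends (back-to-back, no overlap) — done with Amara.
Mateo starts after Dmitri ends — done with Dmitri.
Priya starts before Mateo ends → Mateo and Priya overlap.
Hannah starts after Mateo ends.
Hannah starts before Priya ends → Priya and Hannah overlap.

Amara & Dmitri, Amara & Yusuf, Hannah & Priya, Mateo & Priya, Sofia & Yusuf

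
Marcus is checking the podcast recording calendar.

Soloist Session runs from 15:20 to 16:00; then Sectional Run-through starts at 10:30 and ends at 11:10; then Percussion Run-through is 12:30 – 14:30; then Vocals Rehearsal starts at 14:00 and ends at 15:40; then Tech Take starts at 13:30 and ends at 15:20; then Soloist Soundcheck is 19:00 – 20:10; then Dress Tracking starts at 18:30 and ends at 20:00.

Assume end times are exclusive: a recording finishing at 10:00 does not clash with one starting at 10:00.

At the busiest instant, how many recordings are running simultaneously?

3

Sweep the timeline, counting +1 at each start and −1 at each end (ends before starts at a tie):
10:30 start Sectional Run-through → 1
11:10 end Sectional Run-through → 0
12:30 start Percussion Run-through → 1
13:30 start Tech Take → 2
14:00 start Vocals Rehearsal → 3
14:30 end Percussion Run-through → 2
15:20 end Tech Take → 1
15:20 start Soloist Session → 2
15:40 end Vocals Rehearsal → 1
16:00 end Soloist Session → 0
18:30 start Dress Tracking → 1
19:00 start Soloist Soundcheck → 2
20:00 end Dress Tracking → 1
20:10 end Soloist Soundcheck → 0
Peak is 3, at 14:00 (Percussion Run-through, Tech Take, Vocals Rehearsal).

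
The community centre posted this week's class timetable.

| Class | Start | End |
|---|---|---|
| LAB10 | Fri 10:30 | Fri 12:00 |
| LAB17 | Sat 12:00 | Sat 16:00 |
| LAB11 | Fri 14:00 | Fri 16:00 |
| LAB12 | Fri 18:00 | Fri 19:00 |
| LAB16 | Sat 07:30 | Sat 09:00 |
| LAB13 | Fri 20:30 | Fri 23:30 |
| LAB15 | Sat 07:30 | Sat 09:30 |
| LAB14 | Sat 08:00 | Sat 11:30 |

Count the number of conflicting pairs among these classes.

3

Sorted by start: LAB10, LAB11, LAB12, LAB13, LAB15, LAB16, LAB14, LAB17.
LAB11 starts after LAB10 ends — done with LAB10.
LAB12 starts after LAB11 ends — done with LAB11.
LAB13 starts after LAB12 ends — done with LAB12.
LAB15 starts after LAB13 ends — done with LAB13.
LAB16 starts before LAB15 ends → LAB15 and LAB16 overlap.
LAB14 starts before LAB15 ends → LAB15 and LAB14 overlap.
LAB17 starts after LAB15 ends.
LAB14 starts before LAB16 ends → LAB16 and LAB14 overlap.
LAB17 starts after LAB16 ends.
LAB17 starts after LAB14 ends.
Overlapping pairs: LAB14 & LAB15, LAB14 & LAB16, LAB15 & LAB16 — 3 in total.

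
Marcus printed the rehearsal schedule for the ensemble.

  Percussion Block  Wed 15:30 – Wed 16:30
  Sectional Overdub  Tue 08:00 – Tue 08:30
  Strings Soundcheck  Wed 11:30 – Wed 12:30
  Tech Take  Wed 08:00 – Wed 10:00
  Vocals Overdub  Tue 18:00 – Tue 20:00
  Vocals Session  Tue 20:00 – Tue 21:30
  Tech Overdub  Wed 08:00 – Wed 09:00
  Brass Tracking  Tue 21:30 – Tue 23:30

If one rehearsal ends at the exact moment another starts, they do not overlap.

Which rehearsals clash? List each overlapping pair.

Check each pair: they overlap iff neither finishes before the other starts.
Sorted by start: Sectional Overdub, Vocals Overdub, Vocals Session, Brass Tracking, Tech Take, Tech Overdub, Strings Soundcheck, Percussion Block.
Vocals Overdub starts after Sectional Overdub ends, so Sectional Overdub has no further overlaps.
Vocals Session starts exactly when Vocals Overdub ends (back-to-back, no overlap), so Vocals Overdub has no further overlaps.
Brass Tracking starts exactly when Vocals Session ends (back-to-back, no overlap), so Vocals Session has no further overlaps.
Tech Take starts after Brass Tracking ends, so Brass Tracking has no further overlaps.
Tech Overdub starts before Tech Take ends → Tech Take and Tech Overdub overlap.
Strings Soundcheck starts after Tech Take ends, so Tech Take has no further overlaps.
Strings Soundcheck starts after Tech Overdub ends, so Tech Overdub has no further overlaps.
Percussion Block starts after Strings Soundcheck ends.

Tech Overdub & Tech Take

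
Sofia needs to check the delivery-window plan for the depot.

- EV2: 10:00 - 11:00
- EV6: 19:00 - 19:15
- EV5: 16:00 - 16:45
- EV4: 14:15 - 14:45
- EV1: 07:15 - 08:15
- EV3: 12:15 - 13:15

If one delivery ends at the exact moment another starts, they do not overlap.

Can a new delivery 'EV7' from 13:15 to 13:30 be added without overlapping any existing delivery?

Yes — the slot is free

EV1: ends 08:15 at or before EV7 starts 13:15 → clear.
EV2: ends 11:00 at or before EV7 starts 13:15 → clear.
EV3: ends 13:15 at or before EV7 starts 13:15 → clear.
EV4: starts 14:15 at or after EV7 ends 13:30 → clear.
EV5: starts 16:00 at or after EV7 ends 13:30 → clear.
EV6: starts 19:00 at or after EV7 ends 13:30 → clear.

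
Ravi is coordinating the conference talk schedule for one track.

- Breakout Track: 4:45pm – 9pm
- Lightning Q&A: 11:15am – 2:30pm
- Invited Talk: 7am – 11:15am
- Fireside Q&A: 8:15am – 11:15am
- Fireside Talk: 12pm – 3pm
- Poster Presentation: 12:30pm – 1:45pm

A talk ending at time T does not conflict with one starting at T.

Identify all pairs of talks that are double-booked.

Two intervals overlap when each starts before the other ends.
Sorted by start: Invited Talk, Fireside Q&A, Lightning Q&A, Fireside Talk, Poster Presentation, Breakout Track.
Fireside Q&A starts before Invited Talk ends → Invited Talk and Fireside Q&A overlap.
Lightning Q&A starts exactly when Invited Talk ends (back-to-back, no overlap), so Invited Talk has no further overlaps.
Lightning Q&A starts exactly when Fireside Q&A ends (back-to-back, no overlap), so Fireside Q&A has no further overlaps.
Fireside Talk starts before Lightning Q&A ends → Lightning Q&A and Fireside Talk overlap.
Poster Presentation starts before Lightning Q&A ends → Lightning Q&A and Poster Presentation overlap.
Breakout Track starts after Lightning Q&A ends.
Poster Presentation starts before Fireside Talk ends → Fireside Talk and Poster Presentation overlap.
Breakout Track starts after Fireside Talk ends.
Breakout Track starts after Poster Presentation ends.

Fireside Q&A & Invited Talk, Fireside Talk & Lightning Q&A, Fireside Talk & Poster Presentation, Lightning Q&A & Poster Presentation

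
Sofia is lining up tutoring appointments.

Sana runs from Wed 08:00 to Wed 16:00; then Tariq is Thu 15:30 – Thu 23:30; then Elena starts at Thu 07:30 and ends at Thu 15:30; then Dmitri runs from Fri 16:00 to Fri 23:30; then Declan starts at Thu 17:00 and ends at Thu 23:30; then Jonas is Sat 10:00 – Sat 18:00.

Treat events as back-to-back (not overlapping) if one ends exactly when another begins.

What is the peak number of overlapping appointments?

2

Walk through starts and ends in time order (an end at T is processed before a start at T):
Wed 08:00 start Sana → 1
Wed 16:00 end Sana → 0
Thu 07:30 start Elena → 1
Thu 15:30 end Elena → 0
Thu 15:30 start Tariq → 1
Thu 17:00 start Declan → 2
Thu 23:30 end Declan → 1
Thu 23:30 end Tariq → 0
Fri 16:00 start Dmitri → 1
Fri 23:30 end Dmitri → 0
Sat 10:00 start Jonas → 1
Sat 18:00 end Jonas → 0
Peak is 2, at Thu 17:00 (Declan, Tariq).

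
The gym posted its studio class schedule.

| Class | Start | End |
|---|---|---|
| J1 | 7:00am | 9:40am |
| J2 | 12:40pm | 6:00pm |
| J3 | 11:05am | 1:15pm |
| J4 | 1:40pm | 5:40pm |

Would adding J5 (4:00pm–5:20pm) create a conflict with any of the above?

J1: ends 9:40am at or before J5 starts 4:00pm → clear.
J3: ends 1:15pm at or before J5 starts 4:00pm → clear.
J2: starts 12:40pm before J5 ends 5:20pm, and ends 6:00pm after J5 starts 4:00pm → overlap.
J4: starts 1:40pm before J5 ends 5:20pm, and ends 5:40pm after J5 starts 4:00pm → overlap.
J5 overlaps J2, J4.

Yes — it overlaps J2, J4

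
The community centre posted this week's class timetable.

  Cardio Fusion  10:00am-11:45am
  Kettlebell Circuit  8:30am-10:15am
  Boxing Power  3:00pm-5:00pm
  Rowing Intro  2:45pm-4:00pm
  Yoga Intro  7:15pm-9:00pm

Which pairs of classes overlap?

Boxing Power & Rowing Intro, Cardio Fusion & Kettlebell Circuit

Two intervals overlap when each starts before the other ends.
Sorted by start: Kettlebell Circuit, Cardio Fusion, Rowing Intro, Boxing Power, Yoga Intro.
Cardio Fusion starts before Kettlebell Circuit ends → Kettlebell Circuit and Cardio Fusion overlap.
Rowing Intro starts after Kettlebell Circuit ends; Kettlebell Circuit is clear from here.
Rowing Intro starts after Cardio Fusion ends; Cardio Fusion is clear from here.
Boxing Power starts before Rowing Intro ends → Rowing Intro and Boxing Power overlap.
Yoga Intro starts after Rowing Intro ends.
Yoga Intro starts after Boxing Power ends.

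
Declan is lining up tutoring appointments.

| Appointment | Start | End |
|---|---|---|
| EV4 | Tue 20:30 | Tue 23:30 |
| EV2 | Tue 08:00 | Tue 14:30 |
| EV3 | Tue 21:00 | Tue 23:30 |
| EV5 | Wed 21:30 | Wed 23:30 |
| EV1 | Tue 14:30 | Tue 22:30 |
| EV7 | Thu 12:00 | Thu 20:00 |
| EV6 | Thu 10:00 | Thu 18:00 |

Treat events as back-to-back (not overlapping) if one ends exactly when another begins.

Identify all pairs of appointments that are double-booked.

EV1 & EV3, EV1 & EV4, EV3 & EV4, EV6 & EV7

Sorted by start: EV2, EV1, EV4, EV3, EV5, EV6, EV7.
EV1 starts exactly when EV2 ends (back-to-back, no overlap); EV2 is clear from here.
EV4 starts before EV1 ends → EV1 and EV4 overlap.
EV3 starts before EV1 ends → EV1 and EV3 overlap.
EV5 starts after EV1 ends; EV1 is clear from here.
EV3 starts before EV4 ends → EV4 and EV3 overlap.
EV5 starts after EV4 ends; EV4 is clear from here.
EV5 starts after EV3 ends; EV3 is clear from here.
EV6 starts after EV5 ends; EV5 is clear from here.
EV7 starts before EV6 ends → EV6 and EV7 overlap.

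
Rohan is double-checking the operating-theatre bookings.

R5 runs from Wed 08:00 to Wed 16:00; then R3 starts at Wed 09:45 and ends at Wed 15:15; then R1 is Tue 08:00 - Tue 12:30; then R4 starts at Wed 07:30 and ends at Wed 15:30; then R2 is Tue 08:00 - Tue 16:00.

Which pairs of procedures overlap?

Sorted by start: R1, R2, R4, R5, R3.
R2 starts before R1 ends → R1 and R2 overlap.
R4 starts after R1 ends, so R1 has no further overlaps.
R4 starts after R2 ends, so R2 has no further overlaps.
R5 starts before R4 ends → R4 and R5 overlap.
R3 starts before R4 ends → R4 and R3 overlap.
R3 starts before R5 ends → R5 and R3 overlap.

R1 & R2, R3 & R4, R3 & R5, R4 & R5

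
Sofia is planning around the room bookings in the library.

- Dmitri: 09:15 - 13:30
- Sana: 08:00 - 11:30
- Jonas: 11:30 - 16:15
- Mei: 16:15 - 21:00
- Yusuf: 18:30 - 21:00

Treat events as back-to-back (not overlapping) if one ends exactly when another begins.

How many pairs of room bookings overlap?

Check each pair: they overlap iff neither finishes before the other starts.
Sorted by start: Sana, Dmitri, Jonas, Mei, Yusuf.
Dmitri starts before Sana ends → Sana and Dmitri overlap.
Jonas starts exactly when Sana ends (back-to-back, no overlap), so nothing later overlaps Sana either.
Jonas starts before Dmitri ends → Dmitri and Jonas overlap.
Mei starts after Dmitri ends, so nothing later overlaps Dmitri either.
Mei starts exactly when Jonas ends (back-to-back, no overlap), so nothing later overlaps Jonas either.
Yusuf starts before Mei ends → Mei and Yusuf overlap.
Overlapping pairs: Dmitri & Jonas, Dmitri & Sana, Mei & Yusuf — 3 in total.

3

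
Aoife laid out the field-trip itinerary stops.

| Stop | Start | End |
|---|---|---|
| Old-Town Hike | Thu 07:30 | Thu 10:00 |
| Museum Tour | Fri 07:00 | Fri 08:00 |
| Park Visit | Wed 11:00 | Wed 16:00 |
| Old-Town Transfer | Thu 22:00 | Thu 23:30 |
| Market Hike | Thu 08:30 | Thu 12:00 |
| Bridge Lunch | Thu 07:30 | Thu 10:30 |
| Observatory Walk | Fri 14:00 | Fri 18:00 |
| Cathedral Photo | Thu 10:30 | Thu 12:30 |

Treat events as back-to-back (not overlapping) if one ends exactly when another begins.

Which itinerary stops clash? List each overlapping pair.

Bridge Lunch & Market Hike, Bridge Lunch & Old-Town Hike, Cathedral Photo & Market Hike, Market Hike & Old-Town Hike

Sorted by start: Park Visit, Bridge Lunch, Old-Town Hike, Market Hike, Cathedral Photo, Old-Town Transfer, Museum Tour, Observatory Walk.
Bridge Lunch starts after Park Visit ends, so nothing later overlaps Park Visit either.
Old-Town Hike starts before Bridge Lunch ends → Bridge Lunch and Old-Town Hike overlap.
Market Hike starts before Bridge Lunch ends → Bridge Lunch and Market Hike overlap.
Cathedral Photo starts exactly when Bridge Lunch ends (back-to-back, no overlap), so nothing later overlaps Bridge Lunch either.
Market Hike starts before Old-Town Hike ends → Old-Town Hike and Market Hike overlap.
Cathedral Photo starts after Old-Town Hike ends, so nothing later overlaps Old-Town Hike either.
Cathedral Photo starts before Market Hike ends → Market Hike and Cathedral Photo overlap.
Old-Town Transfer starts after Market Hike ends, so nothing later overlaps Market Hike either.
Old-Town Transfer starts after Cathedral Photo ends, so nothing later overlaps Cathedral Photo either.
Museum Tour starts after Old-Town Transfer ends, so nothing later overlaps Old-Town Transfer either.
Observatory Walk starts after Museum Tour ends.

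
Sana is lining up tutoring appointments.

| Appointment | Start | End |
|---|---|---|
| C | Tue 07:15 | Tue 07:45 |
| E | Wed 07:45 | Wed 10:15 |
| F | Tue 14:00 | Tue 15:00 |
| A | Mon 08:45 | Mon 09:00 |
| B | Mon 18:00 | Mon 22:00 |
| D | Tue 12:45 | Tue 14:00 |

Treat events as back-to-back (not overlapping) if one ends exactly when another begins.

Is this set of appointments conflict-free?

Yes

Check each pair: they overlap iff neither finishes before the other starts.
Sorted by start: A, B, C, D, F, E.
B starts after A ends, so nothing later overlaps A either.
C starts after B ends, so nothing later overlaps B either.
D starts after C ends, so nothing later overlaps C either.
F starts exactly when D ends (back-to-back, no overlap), so nothing later overlaps D either.
E starts after F ends.
Every pair is clear; the schedule has no overlaps.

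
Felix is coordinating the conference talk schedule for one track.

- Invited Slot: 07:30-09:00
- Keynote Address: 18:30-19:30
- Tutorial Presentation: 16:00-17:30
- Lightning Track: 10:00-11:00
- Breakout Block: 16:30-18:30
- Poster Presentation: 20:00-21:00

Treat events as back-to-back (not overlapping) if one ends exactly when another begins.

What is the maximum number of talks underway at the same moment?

2

Sort all start/end points and keep a running count:
07:30 start Invited Slot → 1
09:00 end Invited Slot → 0
10:00 start Lightning Track → 1
11:00 end Lightning Track → 0
16:00 start Tutorial Presentation → 1
16:30 start Breakout Block → 2
17:30 end Tutorial Presentation → 1
18:30 end Breakout Block → 0
18:30 start Keynote Address → 1
19:30 end Keynote Address → 0
20:00 start Poster Presentation → 1
21:00 end Poster Presentation → 0
Peak is 2, at 16:30 (Breakout Block, Tutorial Presentation).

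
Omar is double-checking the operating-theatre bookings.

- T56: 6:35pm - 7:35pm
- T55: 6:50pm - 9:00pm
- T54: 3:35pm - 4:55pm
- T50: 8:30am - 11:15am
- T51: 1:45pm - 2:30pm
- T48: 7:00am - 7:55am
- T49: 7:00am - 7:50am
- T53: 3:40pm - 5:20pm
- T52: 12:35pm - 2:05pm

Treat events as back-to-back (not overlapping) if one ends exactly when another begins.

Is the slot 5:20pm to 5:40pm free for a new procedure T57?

T48: ends 7:55am at or before T57 starts 5:20pm → clear.
T49: ends 7:50am at or before T57 starts 5:20pm → clear.
T50: ends 11:15am at or before T57 starts 5:20pm → clear.
T52: ends 2:05pm at or before T57 starts 5:20pm → clear.
T51: ends 2:30pm at or before T57 starts 5:20pm → clear.
T54: ends 4:55pm at or before T57 starts 5:20pm → clear.
T53: ends 5:20pm at or before T57 starts 5:20pm → clear.
T56: starts 6:35pm at or after T57 ends 5:40pm → clear.
T55: starts 6:50pm at or after T57 ends 5:40pm → clear.

Yes — the slot is free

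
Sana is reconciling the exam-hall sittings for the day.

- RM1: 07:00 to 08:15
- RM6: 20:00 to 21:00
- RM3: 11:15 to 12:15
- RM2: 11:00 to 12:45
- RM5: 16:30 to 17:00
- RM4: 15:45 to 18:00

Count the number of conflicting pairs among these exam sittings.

Two intervals overlap when each starts before the other ends.
Sorted by start: RM1, RM2, RM3, RM4, RM5, RM6.
RM2 starts after RM1 ends — done with RM1.
RM3 starts before RM2 ends → RM2 and RM3 overlap.
RM4 starts after RM2 ends — done with RM2.
RM4 starts after RM3 ends — done with RM3.
RM5 starts before RM4 ends → RM4 and RM5 overlap.
RM6 starts after RM4 ends.
RM6 starts after RM5 ends.
Overlapping pairs: RM2 & RM3, RM4 & RM5 — 2 in total.

2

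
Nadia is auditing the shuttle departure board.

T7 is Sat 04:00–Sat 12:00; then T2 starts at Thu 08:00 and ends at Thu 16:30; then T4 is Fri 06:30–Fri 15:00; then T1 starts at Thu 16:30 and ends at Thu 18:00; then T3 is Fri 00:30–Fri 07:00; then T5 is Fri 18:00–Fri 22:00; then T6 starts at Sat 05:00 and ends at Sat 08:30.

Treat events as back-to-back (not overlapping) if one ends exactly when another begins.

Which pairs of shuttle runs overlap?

Two intervals overlap when each starts before the other ends.
Sorted by start: T2, T1, T3, T4, T5, T7, T6.
T1 starts exactly when T2 ends (back-to-back, no overlap), so T2 has no further overlaps.
T3 starts after T1 ends, so T1 has no further overlaps.
T4 starts before T3 ends → T3 and T4 overlap.
T5 starts after T3 ends, so T3 has no further overlaps.
T5 starts after T4 ends, so T4 has no further overlaps.
T7 starts after T5 ends, so T5 has no further overlaps.
T6 starts before T7 ends → T7 and T6 overlap.

T3 & T4, T6 & T7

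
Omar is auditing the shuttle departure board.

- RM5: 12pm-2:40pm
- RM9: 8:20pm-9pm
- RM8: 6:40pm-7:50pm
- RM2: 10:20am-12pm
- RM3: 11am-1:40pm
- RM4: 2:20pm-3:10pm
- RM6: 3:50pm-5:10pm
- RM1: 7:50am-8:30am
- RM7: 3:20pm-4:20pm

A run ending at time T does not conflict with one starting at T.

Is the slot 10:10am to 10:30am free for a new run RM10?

RM1: ends 8:30am at or before RM10 starts 10:10am → clear.
RM2: starts 10:20am before RM10 ends 10:30am, and ends 12pm after RM10 starts 10:10am → overlap.
RM3: starts 11am at or after RM10 ends 10:30am → clear.
RM5: starts 12pm at or after RM10 ends 10:30am → clear.
RM4: starts 2:20pm at or after RM10 ends 10:30am → clear.
RM7: starts 3:20pm at or after RM10 ends 10:30am → clear.
RM6: starts 3:50pm at or after RM10 ends 10:30am → clear.
RM8: starts 6:40pm at or after RM10 ends 10:30am → clear.
RM9: starts 8:20pm at or after RM10 ends 10:30am → clear.
RM10 overlaps RM2.

No — it overlaps RM2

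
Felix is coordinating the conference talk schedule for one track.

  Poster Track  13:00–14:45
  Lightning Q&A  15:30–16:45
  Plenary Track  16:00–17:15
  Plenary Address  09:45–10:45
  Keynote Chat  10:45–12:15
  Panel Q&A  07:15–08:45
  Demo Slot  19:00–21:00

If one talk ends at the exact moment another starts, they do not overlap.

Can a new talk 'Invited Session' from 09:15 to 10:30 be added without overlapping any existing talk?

Panel Q&A: ends 08:45 at or before Invited Session starts 09:15 → clear.
Plenary Address: starts 09:45 before Invited Session ends 10:30, and ends 10:45 after Invited Session starts 09:15 → overlap.
Keynote Chat: starts 10:45 at or after Invited Session ends 10:30 → clear.
Poster Track: starts 13:00 at or after Invited Session ends 10:30 → clear.
Lightning Q&A: starts 15:30 at or after Invited Session ends 10:30 → clear.
Plenary Track: starts 16:00 at or after Invited Session ends 10:30 → clear.
Demo Slot: starts 19:00 at or after Invited Session ends 10:30 → clear.
Invited Session overlaps Plenary Address.

No — it overlaps Plenary Address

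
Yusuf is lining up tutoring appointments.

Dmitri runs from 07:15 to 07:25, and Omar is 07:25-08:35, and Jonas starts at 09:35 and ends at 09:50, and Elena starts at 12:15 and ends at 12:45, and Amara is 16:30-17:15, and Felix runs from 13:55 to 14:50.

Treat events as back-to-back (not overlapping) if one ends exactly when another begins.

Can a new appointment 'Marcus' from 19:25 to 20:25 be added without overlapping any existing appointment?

Yes — the slot is free

Dmitri: ends 07:25 at or before Marcus starts 19:25 → clear.
Omar: ends 08:35 at or before Marcus starts 19:25 → clear.
Jonas: ends 09:50 at or before Marcus starts 19:25 → clear.
Elena: ends 12:45 at or before Marcus starts 19:25 → clear.
Felix: ends 14:50 at or before Marcus starts 19:25 → clear.
Amara: ends 17:15 at or before Marcus starts 19:25 → clear.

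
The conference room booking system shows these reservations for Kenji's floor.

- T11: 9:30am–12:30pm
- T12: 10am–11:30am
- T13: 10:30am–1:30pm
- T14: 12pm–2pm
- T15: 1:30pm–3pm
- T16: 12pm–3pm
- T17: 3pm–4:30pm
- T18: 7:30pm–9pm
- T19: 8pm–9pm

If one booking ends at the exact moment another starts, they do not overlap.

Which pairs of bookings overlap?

Sorted by start: T11, T12, T13, T14, T16, T15, T17, T18, T19.
T12 starts before T11 ends → T11 and T12 overlap.
T13 starts before T11 ends → T11 and T13 overlap.
T14 starts before T11 ends → T11 and T14 overlap.
T16 starts before T11 ends → T11 and T16 overlap.
T15 starts after T11 ends, so T11 has no further overlaps.
T13 starts before T12 ends → T12 and T13 overlap.
T14 starts after T12 ends, so T12 has no further overlaps.
T14 starts before T13 ends → T13 and T14 overlap.
T16 starts before T13 ends → T13 and T16 overlap.
T15 starts exactly when T13 ends (back-to-back, no overlap), so T13 has no further overlaps.
T16 starts before T14 ends → T14 and T16 overlap.
T15 starts before T14 ends → T14 and T15 overlap.
T17 starts after T14 ends, so T14 has no further overlaps.
T15 starts before T16 ends → T16 and T15 overlap.
T17 starts exactly when T16 ends (back-to-back, no overlap), so T16 has no further overlaps.
T17 starts exactly when T15 ends (back-to-back, no overlap), so T15 has no further overlaps.
T18 starts after T17 ends, so T17 has no further overlaps.
T19 starts before T18 ends → T18 and T19 overlap.

T11 & T12, T11 & T13, T11 & T14, T11 & T16, T12 & T13, T13 & T14, T13 & T16, T14 & T15, T14 & T16, T15 & T16, T18 & T19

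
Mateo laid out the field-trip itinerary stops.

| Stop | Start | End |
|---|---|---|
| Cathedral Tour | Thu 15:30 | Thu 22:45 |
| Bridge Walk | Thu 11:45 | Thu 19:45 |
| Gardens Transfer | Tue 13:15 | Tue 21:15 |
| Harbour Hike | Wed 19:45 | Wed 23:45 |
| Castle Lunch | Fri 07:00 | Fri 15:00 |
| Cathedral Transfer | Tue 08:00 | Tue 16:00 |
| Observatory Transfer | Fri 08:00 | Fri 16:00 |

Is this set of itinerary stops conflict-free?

Sorted by start: Cathedral Transfer, Gardens Transfer, Harbour Hike, Bridge Walk, Cathedral Tour, Castle Lunch, Observatory Transfer.
Gardens Transfer starts before Cathedral Transfer ends → Cathedral Transfer and Gardens Transfer overlap.
That's a conflict, so the schedule is not conflict-free.

No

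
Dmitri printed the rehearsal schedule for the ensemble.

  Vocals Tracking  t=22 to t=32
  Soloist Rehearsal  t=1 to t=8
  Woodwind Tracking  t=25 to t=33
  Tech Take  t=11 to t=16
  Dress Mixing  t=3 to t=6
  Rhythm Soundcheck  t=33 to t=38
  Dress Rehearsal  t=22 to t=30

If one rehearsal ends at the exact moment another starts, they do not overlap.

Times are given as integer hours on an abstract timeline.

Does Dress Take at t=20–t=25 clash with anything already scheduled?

Soloist Rehearsal: ends t=8 at or before Dress Take starts t=20 → clear.
Dress Mixing: ends t=6 at or before Dress Take starts t=20 → clear.
Tech Take: ends t=16 at or before Dress Take starts t=20 → clear.
Vocals Tracking: starts t=22 before Dress Take ends t=25, and ends t=32 after Dress Take starts t=20 → overlap.
Dress Rehearsal: starts t=22 before Dress Take ends t=25, and ends t=30 after Dress Take starts t=20 → overlap.
Woodwind Tracking: starts t=25 at or after Dress Take ends t=25 → clear.
Rhythm Soundcheck: starts t=33 at or after Dress Take ends t=25 → clear.
Dress Take overlaps Vocals Tracking, Dress Rehearsal.

Yes — it overlaps Dress Rehearsal, Vocals Tracking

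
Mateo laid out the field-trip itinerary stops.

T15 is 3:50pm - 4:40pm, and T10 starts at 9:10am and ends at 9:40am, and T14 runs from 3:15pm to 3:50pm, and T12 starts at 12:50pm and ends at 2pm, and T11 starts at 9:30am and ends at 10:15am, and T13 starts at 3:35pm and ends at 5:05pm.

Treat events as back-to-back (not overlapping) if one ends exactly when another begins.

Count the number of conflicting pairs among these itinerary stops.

3

Sorted by start: T10, T11, T12, T14, T13, T15.
T11 starts before T10 ends → T10 and T11 overlap.
T12 starts after T10 ends, so nothing later overlaps T10 either.
T12 starts after T11 ends, so nothing later overlaps T11 either.
T14 starts after T12 ends, so nothing later overlaps T12 either.
T13 starts before T14 ends → T14 and T13 overlap.
T15 starts exactly when T14 ends (back-to-back, no overlap).
T15 starts before T13 ends → T13 and T15 overlap.
Overlapping pairs: T10 & T11, T13 & T14, T13 & T15 — 3 in total.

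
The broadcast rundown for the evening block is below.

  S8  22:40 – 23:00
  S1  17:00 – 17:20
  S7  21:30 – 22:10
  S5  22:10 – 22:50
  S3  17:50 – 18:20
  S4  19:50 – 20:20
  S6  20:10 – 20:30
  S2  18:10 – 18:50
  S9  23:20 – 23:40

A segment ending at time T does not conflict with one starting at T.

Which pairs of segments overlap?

S2 & S3, S4 & S6, S5 & S8

Sorted by start: S1, S3, S2, S4, S6, S7, S5, S8, S9.
S3 starts after S1 ends — done with S1.
S2 starts before S3 ends → S3 and S2 overlap.
S4 starts after S3 ends — done with S3.
S4 starts after S2 ends — done with S2.
S6 starts before S4 ends → S4 and S6 overlap.
S7 starts after S4 ends — done with S4.
S7 starts after S6 ends — done with S6.
S5 starts exactly when S7 ends (back-to-back, no overlap) — done with S7.
S8 starts before S5 ends → S5 and S8 overlap.
S9 starts after S5 ends.
S9 starts after S8 ends.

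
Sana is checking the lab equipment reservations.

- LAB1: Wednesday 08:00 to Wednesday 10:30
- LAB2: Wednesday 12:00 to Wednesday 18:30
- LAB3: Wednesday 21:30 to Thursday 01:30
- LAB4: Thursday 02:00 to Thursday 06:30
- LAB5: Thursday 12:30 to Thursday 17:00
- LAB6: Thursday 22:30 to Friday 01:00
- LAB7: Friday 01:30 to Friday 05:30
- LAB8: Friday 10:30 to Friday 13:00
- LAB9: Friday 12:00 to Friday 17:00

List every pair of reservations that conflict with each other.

LAB8 & LAB9

Check each pair: they overlap iff neither finishes before the other starts.
Sorted by start: LAB1, LAB2, LAB3, LAB4, LAB5, LAB6, LAB7, LAB8, LAB9.
LAB2 starts after LAB1 ends, so nothing later overlaps LAB1 either.
LAB3 starts after LAB2 ends, so nothing later overlaps LAB2 either.
LAB4 starts after LAB3 ends, so nothing later overlaps LAB3 either.
LAB5 starts after LAB4 ends, so nothing later overlaps LAB4 either.
LAB6 starts after LAB5 ends, so nothing later overlaps LAB5 either.
LAB7 starts after LAB6 ends, so nothing later overlaps LAB6 either.
LAB8 starts after LAB7 ends, so nothing later overlaps LAB7 either.
LAB9 starts before LAB8 ends → LAB8 and LAB9 overlap.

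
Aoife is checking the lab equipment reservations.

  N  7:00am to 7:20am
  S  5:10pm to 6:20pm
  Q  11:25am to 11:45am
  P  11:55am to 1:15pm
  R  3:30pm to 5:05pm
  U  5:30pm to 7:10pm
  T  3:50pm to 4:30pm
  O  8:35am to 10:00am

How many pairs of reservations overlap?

Check each pair: they overlap iff neither finishes before the other starts.
Sorted by start: N, O, Q, P, R, T, S, U.
O starts after N ends — done with N.
Q starts after O ends — done with O.
P starts after Q ends — done with Q.
R starts after P ends — done with P.
T starts before R ends → R and T overlap.
S starts after R ends — done with R.
S starts after T ends — done with T.
U starts before S ends → S and U overlap.
Overlapping pairs: R & T, S & U — 2 in total.

2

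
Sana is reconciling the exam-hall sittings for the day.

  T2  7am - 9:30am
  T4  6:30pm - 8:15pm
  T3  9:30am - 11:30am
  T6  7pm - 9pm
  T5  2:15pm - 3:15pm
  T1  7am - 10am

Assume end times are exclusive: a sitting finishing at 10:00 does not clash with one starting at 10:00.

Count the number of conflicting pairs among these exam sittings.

3

Sorted by start: T1, T2, T3, T5, T4, T6.
T2 starts before T1 ends → T1 and T2 overlap.
T3 starts before T1 ends → T1 and T3 overlap.
T5 starts after T1 ends, so T1 has no further overlaps.
T3 starts exactly when T2 ends (back-to-back, no overlap), so T2 has no further overlaps.
T5 starts after T3 ends, so T3 has no further overlaps.
T4 starts after T5 ends, so T5 has no further overlaps.
T6 starts before T4 ends → T4 and T6 overlap.
Overlapping pairs: T1 & T2, T1 & T3, T4 & T6 — 3 in total.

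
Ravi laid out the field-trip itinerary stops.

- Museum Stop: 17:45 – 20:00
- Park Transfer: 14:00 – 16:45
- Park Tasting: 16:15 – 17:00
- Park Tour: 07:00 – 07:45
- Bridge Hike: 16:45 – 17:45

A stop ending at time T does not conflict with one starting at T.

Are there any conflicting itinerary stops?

Sorted by start: Park Tour, Park Transfer, Park Tasting, Bridge Hike, Museum Stop.
Park Transfer starts after Park Tour ends, so Park Tour has no further overlaps.
Park Tasting starts before Park Transfer ends → Park Transfer and Park Tasting overlap.
That's a conflict, so the schedule is not conflict-free.

Yes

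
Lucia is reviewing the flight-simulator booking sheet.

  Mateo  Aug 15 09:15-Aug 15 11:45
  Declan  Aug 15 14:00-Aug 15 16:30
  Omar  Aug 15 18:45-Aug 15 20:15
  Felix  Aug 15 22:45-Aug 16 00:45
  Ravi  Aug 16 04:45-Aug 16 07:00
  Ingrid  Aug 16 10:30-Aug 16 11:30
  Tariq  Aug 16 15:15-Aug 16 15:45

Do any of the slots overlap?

No

Sorted by start: Mateo, Declan, Omar, Felix, Ravi, Ingrid, Tariq.
Declan starts after Mateo ends — done with Mateo.
Omar starts after Declan ends — done with Declan.
Felix starts after Omar ends — done with Omar.
Ravi starts after Felix ends — done with Felix.
Ingrid starts after Ravi ends — done with Ravi.
Tariq starts after Ingrid ends.
Every pair is clear; the schedule has no overlaps.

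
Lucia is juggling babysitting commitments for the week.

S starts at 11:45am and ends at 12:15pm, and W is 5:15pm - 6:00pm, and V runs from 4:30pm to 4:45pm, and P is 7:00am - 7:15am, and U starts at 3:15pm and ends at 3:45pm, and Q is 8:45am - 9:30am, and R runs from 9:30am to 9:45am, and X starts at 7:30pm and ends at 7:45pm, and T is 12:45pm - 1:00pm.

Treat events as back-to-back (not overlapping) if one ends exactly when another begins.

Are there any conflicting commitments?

No

Sorted by start: P, Q, R, S, T, U, V, W, X.
Q starts after P ends — done with P.
R starts exactly when Q ends (back-to-back, no overlap) — done with Q.
S starts after R ends — done with R.
T starts after S ends — done with S.
U starts after T ends — done with T.
V starts after U ends — done with U.
W starts after V ends — done with V.
X starts after W ends.
Every pair is clear; the schedule has no overlaps.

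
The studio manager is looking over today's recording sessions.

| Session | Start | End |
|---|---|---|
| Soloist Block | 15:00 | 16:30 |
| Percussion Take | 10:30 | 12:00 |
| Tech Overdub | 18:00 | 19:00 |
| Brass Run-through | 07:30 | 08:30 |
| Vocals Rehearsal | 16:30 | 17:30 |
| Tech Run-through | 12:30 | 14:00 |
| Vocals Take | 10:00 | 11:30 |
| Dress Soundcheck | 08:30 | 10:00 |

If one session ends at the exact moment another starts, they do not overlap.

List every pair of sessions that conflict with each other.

Percussion Take & Vocals Take

Sorted by start: Brass Run-through, Dress Soundcheck, Vocals Take, Percussion Take, Tech Run-through, Soloist Block, Vocals Rehearsal, Tech Overdub.
Dress Soundcheck starts exactly when Brass Run-through ends (back-to-back, no overlap), so nothing later overlaps Brass Run-through either.
Vocals Take starts exactly when Dress Soundcheck ends (back-to-back, no overlap), so nothing later overlaps Dress Soundcheck either.
Percussion Take starts before Vocals Take ends → Vocals Take and Percussion Take overlap.
Tech Run-through starts after Vocals Take ends, so nothing later overlaps Vocals Take either.
Tech Run-through starts after Percussion Take ends, so nothing later overlaps Percussion Take either.
Soloist Block starts after Tech Run-through ends, so nothing later overlaps Tech Run-through either.
Vocals Rehearsal starts exactly when Soloist Block ends (back-to-back, no overlap), so nothing later overlaps Soloist Block either.
Tech Overdub starts after Vocals Rehearsal ends.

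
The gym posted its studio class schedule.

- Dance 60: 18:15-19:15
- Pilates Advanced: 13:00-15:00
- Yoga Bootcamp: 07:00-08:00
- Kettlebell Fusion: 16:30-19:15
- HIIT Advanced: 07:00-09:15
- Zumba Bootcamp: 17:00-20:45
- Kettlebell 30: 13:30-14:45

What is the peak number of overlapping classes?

3

Sweep the timeline, counting +1 at each start and −1 at each end (ends before starts at a tie):
07:00 start HIIT Advanced → 1
07:00 start Yoga Bootcamp → 2
08:00 end Yoga Bootcamp → 1
09:15 end HIIT Advanced → 0
13:00 start Pilates Advanced → 1
13:30 start Kettlebell 30 → 2
14:45 end Kettlebell 30 → 1
15:00 end Pilates Advanced → 0
16:30 start Kettlebell Fusion → 1
17:00 start Zumba Bootcamp → 2
18:15 start Dance 60 → 3
19:15 end Dance 60 → 2
19:15 end Kettlebell Fusion → 1
20:45 end Zumba Bootcamp → 0
Peak is 3, at 18:15 (Dance 60, Kettlebell Fusion, Zumba Bootcamp).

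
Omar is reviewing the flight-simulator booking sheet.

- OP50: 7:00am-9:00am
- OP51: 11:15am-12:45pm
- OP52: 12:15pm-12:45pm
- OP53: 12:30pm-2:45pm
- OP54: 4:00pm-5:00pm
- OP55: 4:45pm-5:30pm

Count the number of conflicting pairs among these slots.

Sorted by start: OP50, OP51, OP52, OP53, OP54, OP55.
OP51 starts after OP50 ends; OP50 is clear from here.
OP52 starts before OP51 ends → OP51 and OP52 overlap.
OP53 starts before OP51 ends → OP51 and OP53 overlap.
OP54 starts after OP51 ends; OP51 is clear from here.
OP53 starts before OP52 ends → OP52 and OP53 overlap.
OP54 starts after OP52 ends; OP52 is clear from here.
OP54 starts after OP53 ends; OP53 is clear from here.
OP55 starts before OP54 ends → OP54 and OP55 overlap.
Overlapping pairs: OP51 & OP52, OP51 & OP53, OP52 & OP53, OP54 & OP55 — 4 in total.

4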